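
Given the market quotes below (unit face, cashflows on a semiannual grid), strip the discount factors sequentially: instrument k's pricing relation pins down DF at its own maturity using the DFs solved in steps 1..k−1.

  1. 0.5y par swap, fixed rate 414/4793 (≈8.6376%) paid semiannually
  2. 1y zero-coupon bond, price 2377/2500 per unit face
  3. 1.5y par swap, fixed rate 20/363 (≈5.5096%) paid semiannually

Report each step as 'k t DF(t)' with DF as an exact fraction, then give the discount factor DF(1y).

step 1 [0.5y] swap r/2=207/4793: DF=(1 − 207/4793·(0))/(1+207/4793) = 4793/5000 ≈ 0.958600
step 2 [1y] zero: DF = P = 2377/2500 ≈ 0.950800
step 3 [1.5y] swap r/2=10/363: DF=(1 − 10/363·(0.958600+0.950800))/(1+10/363) = 461/500 ≈ 0.922000

1 1/2 4793/5000
2 1 2377/2500
3 3/2 461/500
DF(1y) = 2377/2500 ≈ 0.950800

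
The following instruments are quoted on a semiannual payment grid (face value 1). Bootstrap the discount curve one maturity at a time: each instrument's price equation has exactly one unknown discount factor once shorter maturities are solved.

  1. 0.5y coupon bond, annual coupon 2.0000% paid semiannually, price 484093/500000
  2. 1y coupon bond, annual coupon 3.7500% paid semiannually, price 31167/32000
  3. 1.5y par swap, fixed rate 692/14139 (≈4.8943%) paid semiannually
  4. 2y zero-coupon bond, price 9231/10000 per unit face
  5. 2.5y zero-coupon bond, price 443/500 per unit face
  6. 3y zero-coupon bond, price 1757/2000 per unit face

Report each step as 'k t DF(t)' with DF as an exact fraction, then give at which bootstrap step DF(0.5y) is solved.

1 1/2 4793/5000
2 1 1173/1250
3 3/2 2327/2500
4 2 9231/10000
5 5/2 443/500
6 3 1757/2000
DF(0.5y) is solved at step 1

step 1 [0.5y] bond c/2=1/100: DF=(484093/500000 − 1/100·(0))/(1+1/100) = 4793/5000 ≈ 0.958600
step 2 [1y] bond c/2=3/160: DF=(31167/32000 − 3/160·(0.958600))/(1+3/160) = 1173/1250 ≈ 0.938400
step 3 [1.5y] swap r/2=346/14139: DF=(1 − 346/14139·(0.958600+0.938400))/(1+346/14139) = 2327/2500 ≈ 0.930800
step 4 [2y] zero: DF = P = 9231/10000 ≈ 0.923100
step 5 [2.5y] zero: DF = P = 443/500 ≈ 0.886000
step 6 [3y] zero: DF = P = 1757/2000 ≈ 0.878500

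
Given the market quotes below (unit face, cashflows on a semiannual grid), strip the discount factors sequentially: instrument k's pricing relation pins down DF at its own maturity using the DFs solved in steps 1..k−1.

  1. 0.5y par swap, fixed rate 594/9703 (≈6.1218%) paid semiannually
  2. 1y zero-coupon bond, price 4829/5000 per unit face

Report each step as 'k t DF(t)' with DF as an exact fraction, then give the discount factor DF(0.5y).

1 1/2 9703/10000
2 1 4829/5000
DF(0.5y) = 9703/10000 ≈ 0.970300

step 1 [0.5y] swap r/2=297/9703: DF=(1 − 297/9703·(0))/(1+297/9703) = 9703/10000 ≈ 0.970300
step 2 [1y] zero: DF = P = 4829/5000 ≈ 0.965800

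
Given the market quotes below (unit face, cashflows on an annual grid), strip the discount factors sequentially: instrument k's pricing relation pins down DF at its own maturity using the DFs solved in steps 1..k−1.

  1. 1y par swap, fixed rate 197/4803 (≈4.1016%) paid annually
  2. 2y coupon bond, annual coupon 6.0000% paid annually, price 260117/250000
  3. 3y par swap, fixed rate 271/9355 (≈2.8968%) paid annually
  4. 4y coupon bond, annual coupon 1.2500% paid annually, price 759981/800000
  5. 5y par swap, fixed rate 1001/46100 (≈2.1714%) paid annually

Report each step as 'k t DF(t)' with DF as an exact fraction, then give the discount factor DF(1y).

1 1 4803/5000
2 2 1159/1250
3 3 9187/10000
4 4 2259/2500
5 5 8999/10000
DF(1y) = 4803/5000 ≈ 0.960600

step 1 [1y] swap r/1=197/4803: DF=(1 − 197/4803·(0))/(1+197/4803) = 4803/5000 ≈ 0.960600
step 2 [2y] bond c/1=3/50: DF=(260117/250000 − 3/50·(0.960600))/(1+3/50) = 1159/1250 ≈ 0.927200
step 3 [3y] swap r/1=271/9355: DF=(1 − 271/9355·(0.960600+0.927200))/(1+271/9355) = 9187/10000 ≈ 0.918700
step 4 [4y] bond c/1=1/80: DF=(759981/800000 − 1/80·(0.960600+0.927200+0.918700))/(1+1/80) = 2259/2500 ≈ 0.903600
step 5 [5y] swap r/1=1001/46100: DF=(1 − 1001/46100·(0.960600+0.927200+0.918700+0.903600))/(1+1001/46100) = 8999/10000 ≈ 0.899900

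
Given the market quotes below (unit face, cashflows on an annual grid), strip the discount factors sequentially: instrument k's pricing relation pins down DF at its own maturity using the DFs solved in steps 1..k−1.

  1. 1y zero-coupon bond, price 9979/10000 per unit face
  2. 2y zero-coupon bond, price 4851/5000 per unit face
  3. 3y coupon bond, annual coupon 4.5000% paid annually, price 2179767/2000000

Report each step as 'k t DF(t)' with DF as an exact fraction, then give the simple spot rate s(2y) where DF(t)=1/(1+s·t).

1 1 9979/10000
2 2 4851/5000
3 3 4791/5000
s(2y) = (1/(4851/5000) − 1)/(2) = 149/9702 ≈ 1.5358%

step 1 [1y] zero: DF = P = 9979/10000 ≈ 0.997900
step 2 [2y] zero: DF = P = 4851/5000 ≈ 0.970200
step 3 [3y] bond c/1=9/200: DF=(2179767/2000000 − 9/200·(0.997900+0.970200))/(1+9/200) = 4791/5000 ≈ 0.958200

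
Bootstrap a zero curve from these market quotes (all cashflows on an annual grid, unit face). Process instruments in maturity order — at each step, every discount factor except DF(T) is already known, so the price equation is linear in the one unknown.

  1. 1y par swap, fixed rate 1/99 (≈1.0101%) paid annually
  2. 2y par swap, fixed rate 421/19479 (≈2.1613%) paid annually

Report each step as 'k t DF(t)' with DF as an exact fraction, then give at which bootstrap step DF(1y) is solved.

1 1 99/100
2 2 9579/10000
DF(1y) is solved at step 1

step 1 [1y] swap r/1=1/99: DF=(1 − 1/99·(0))/(1+1/99) = 99/100 ≈ 0.990000
step 2 [2y] swap r/1=421/19479: DF=(1 − 421/19479·(0.990000))/(1+421/19479) = 9579/10000 ≈ 0.957900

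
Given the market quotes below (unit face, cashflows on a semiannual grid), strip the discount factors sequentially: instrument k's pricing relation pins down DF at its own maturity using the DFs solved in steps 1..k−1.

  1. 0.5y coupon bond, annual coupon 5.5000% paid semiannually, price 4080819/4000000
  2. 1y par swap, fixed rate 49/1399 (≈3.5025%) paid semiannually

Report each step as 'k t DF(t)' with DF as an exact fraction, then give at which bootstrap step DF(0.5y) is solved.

step 1 [0.5y] bond c/2=11/400: DF=(4080819/4000000 − 11/400·(0))/(1+11/400) = 9929/10000 ≈ 0.992900
step 2 [1y] swap r/2=49/2798: DF=(1 − 49/2798·(0.992900))/(1+49/2798) = 9657/10000 ≈ 0.965700

1 1/2 9929/10000
2 1 9657/10000
DF(0.5y) is solved at step 1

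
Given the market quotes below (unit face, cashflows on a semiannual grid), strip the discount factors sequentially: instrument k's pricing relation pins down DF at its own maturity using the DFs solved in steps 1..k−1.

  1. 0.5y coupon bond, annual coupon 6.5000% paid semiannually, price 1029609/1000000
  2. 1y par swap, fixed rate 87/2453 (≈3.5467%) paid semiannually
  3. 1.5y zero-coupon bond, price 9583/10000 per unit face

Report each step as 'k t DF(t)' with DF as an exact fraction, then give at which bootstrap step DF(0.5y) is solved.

step 1 [0.5y] bond c/2=13/400: DF=(1029609/1000000 − 13/400·(0))/(1+13/400) = 2493/2500 ≈ 0.997200
step 2 [1y] swap r/2=87/4906: DF=(1 − 87/4906·(0.997200))/(1+87/4906) = 2413/2500 ≈ 0.965200
step 3 [1.5y] zero: DF = P = 9583/10000 ≈ 0.958300

1 1/2 2493/2500
2 1 2413/2500
3 3/2 9583/10000
DF(0.5y) is solved at step 1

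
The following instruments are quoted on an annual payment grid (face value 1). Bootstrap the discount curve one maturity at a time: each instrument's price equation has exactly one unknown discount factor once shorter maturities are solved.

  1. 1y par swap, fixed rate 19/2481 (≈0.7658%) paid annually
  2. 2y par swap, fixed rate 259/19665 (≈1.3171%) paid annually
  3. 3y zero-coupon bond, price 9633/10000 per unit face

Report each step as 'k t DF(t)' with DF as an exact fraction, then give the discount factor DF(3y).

step 1 [1y] swap r/1=19/2481: DF=(1 − 19/2481·(0))/(1+19/2481) = 2481/2500 ≈ 0.992400
step 2 [2y] swap r/1=259/19665: DF=(1 − 259/19665·(0.992400))/(1+259/19665) = 9741/10000 ≈ 0.974100
step 3 [3y] zero: DF = P = 9633/10000 ≈ 0.963300

1 1 2481/2500
2 2 9741/10000
3 3 9633/10000
DF(3y) = 9633/10000 ≈ 0.963300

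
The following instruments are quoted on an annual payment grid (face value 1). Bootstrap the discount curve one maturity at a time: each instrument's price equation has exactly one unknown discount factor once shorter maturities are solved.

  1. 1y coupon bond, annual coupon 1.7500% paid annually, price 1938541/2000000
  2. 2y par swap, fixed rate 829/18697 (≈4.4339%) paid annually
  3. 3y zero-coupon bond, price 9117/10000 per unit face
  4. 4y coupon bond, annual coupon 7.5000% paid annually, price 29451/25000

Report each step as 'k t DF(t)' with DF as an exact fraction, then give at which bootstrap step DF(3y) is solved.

step 1 [1y] bond c/1=7/400: DF=(1938541/2000000 − 7/400·(0))/(1+7/400) = 4763/5000 ≈ 0.952600
step 2 [2y] swap r/1=829/18697: DF=(1 − 829/18697·(0.952600))/(1+829/18697) = 9171/10000 ≈ 0.917100
step 3 [3y] zero: DF = P = 9117/10000 ≈ 0.911700
step 4 [4y] bond c/1=3/40: DF=(29451/25000 − 3/40·(0.952600+0.917100+0.911700))/(1+3/40) = 4509/5000 ≈ 0.901800

1 1 4763/5000
2 2 9171/10000
3 3 9117/10000
4 4 4509/5000
DF(3y) is solved at step 3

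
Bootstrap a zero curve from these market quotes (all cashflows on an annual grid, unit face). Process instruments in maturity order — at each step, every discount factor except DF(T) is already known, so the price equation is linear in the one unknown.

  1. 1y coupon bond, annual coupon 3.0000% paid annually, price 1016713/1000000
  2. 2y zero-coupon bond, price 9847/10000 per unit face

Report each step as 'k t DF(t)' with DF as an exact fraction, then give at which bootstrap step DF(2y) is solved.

step 1 [1y] bond c/1=3/100: DF=(1016713/1000000 − 3/100·(0))/(1+3/100) = 9871/10000 ≈ 0.987100
step 2 [2y] zero: DF = P = 9847/10000 ≈ 0.984700

1 1 9871/10000
2 2 9847/10000
DF(2y) is solved at step 2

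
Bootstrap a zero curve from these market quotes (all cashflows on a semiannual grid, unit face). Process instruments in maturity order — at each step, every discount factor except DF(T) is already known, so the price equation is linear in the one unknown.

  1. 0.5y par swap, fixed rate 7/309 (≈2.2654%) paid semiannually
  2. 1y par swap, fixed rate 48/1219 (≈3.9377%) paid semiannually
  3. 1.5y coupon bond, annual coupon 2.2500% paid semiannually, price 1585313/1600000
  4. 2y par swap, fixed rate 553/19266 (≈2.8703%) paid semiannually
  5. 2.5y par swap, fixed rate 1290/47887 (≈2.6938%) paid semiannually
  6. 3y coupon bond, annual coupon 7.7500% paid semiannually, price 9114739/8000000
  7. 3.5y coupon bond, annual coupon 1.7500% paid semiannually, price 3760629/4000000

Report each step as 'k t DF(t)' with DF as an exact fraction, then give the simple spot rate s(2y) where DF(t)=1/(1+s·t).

step 1 [0.5y] swap r/2=7/618: DF=(1 − 7/618·(0))/(1+7/618) = 618/625 ≈ 0.988800
step 2 [1y] swap r/2=24/1219: DF=(1 − 24/1219·(0.988800))/(1+24/1219) = 601/625 ≈ 0.961600
step 3 [1.5y] bond c/2=9/800: DF=(1585313/1600000 − 9/800·(0.988800+0.961600))/(1+9/800) = 9581/10000 ≈ 0.958100
step 4 [2y] swap r/2=553/38532: DF=(1 − 553/38532·(0.988800+0.961600+0.958100))/(1+553/38532) = 9447/10000 ≈ 0.944700
step 5 [2.5y] swap r/2=645/47887: DF=(1 − 645/47887·(0.988800+0.961600+0.958100+0.944700))/(1+645/47887) = 1871/2000 ≈ 0.935500
step 6 [3y] bond c/2=31/800: DF=(9114739/8000000 − 31/800·(0.988800+0.961600+0.958100+0.944700+0.935500))/(1+31/800) = 4591/5000 ≈ 0.918200
step 7 [3.5y] bond c/2=7/800: DF=(3760629/4000000 − 7/800·(0.988800+0.961600+0.958100+0.944700+0.935500+0.918200))/(1+7/800) = 353/400 ≈ 0.882500

1 1/2 618/625
2 1 601/625
3 3/2 9581/10000
4 2 9447/10000
5 5/2 1871/2000
6 3 4591/5000
7 7/2 353/400
s(2y) = (1/(9447/10000) − 1)/(2) = 553/18894 ≈ 2.9269%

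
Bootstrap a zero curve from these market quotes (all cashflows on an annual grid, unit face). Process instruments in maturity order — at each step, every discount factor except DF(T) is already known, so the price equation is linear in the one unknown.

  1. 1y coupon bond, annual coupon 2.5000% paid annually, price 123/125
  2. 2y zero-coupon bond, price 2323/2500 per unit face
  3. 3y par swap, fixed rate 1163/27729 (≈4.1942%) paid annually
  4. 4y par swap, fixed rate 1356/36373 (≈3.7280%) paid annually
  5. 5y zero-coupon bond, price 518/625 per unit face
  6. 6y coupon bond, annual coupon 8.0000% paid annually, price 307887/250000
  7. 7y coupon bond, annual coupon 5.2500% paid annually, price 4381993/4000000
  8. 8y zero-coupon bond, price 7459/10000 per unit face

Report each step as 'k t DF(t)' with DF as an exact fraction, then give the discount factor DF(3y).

step 1 [1y] bond c/1=1/40: DF=(123/125 − 1/40·(0))/(1+1/40) = 24/25 ≈ 0.960000
step 2 [2y] zero: DF = P = 2323/2500 ≈ 0.929200
step 3 [3y] swap r/1=1163/27729: DF=(1 − 1163/27729·(0.960000+0.929200))/(1+1163/27729) = 8837/10000 ≈ 0.883700
step 4 [4y] swap r/1=1356/36373: DF=(1 − 1356/36373·(0.960000+0.929200+0.883700))/(1+1356/36373) = 2161/2500 ≈ 0.864400
step 5 [5y] zero: DF = P = 518/625 ≈ 0.828800
step 6 [6y] bond c/1=2/25: DF=(307887/250000 − 2/25·(0.960000+0.929200+0.883700+0.864400+0.828800))/(1+2/25) = 1619/2000 ≈ 0.809500
step 7 [7y] bond c/1=21/400: DF=(4381993/4000000 − 21/400·(0.960000+0.929200+0.883700+0.864400+0.828800+0.809500))/(1+21/400) = 7777/10000 ≈ 0.777700
step 8 [8y] zero: DF = P = 7459/10000 ≈ 0.745900

1 1 24/25
2 2 2323/2500
3 3 8837/10000
4 4 2161/2500
5 5 518/625
6 6 1619/2000
7 7 7777/10000
8 8 7459/10000
DF(3y) = 8837/10000 ≈ 0.883700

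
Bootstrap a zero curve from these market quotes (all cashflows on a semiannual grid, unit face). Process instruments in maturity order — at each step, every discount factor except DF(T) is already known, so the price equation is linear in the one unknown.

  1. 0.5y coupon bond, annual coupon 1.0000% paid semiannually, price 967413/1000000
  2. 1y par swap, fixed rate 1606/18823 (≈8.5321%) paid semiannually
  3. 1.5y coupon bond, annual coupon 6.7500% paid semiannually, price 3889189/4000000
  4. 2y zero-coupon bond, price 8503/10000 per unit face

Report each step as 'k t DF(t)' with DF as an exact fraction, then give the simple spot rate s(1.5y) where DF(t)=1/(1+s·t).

1 1/2 4813/5000
2 1 9197/10000
3 3/2 8791/10000
4 2 8503/10000
s(1.5y) = (1/(8791/10000) − 1)/(3/2) = 806/8791 ≈ 9.1685%

step 1 [0.5y] bond c/2=1/200: DF=(967413/1000000 − 1/200·(0))/(1+1/200) = 4813/5000 ≈ 0.962600
step 2 [1y] swap r/2=803/18823: DF=(1 − 803/18823·(0.962600))/(1+803/18823) = 9197/10000 ≈ 0.919700
step 3 [1.5y] bond c/2=27/800: DF=(3889189/4000000 − 27/800·(0.962600+0.919700))/(1+27/800) = 8791/10000 ≈ 0.879100
step 4 [2y] zero: DF = P = 8503/10000 ≈ 0.850300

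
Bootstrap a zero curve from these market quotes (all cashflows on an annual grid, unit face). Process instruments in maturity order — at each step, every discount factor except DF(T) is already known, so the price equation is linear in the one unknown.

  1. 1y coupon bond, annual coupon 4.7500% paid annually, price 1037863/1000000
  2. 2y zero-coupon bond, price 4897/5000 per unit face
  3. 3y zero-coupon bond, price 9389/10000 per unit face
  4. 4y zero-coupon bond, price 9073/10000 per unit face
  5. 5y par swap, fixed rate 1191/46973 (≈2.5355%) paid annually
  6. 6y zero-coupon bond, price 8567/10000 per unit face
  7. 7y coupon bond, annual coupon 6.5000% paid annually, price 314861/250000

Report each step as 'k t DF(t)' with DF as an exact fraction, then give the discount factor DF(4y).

step 1 [1y] bond c/1=19/400: DF=(1037863/1000000 − 19/400·(0))/(1+19/400) = 2477/2500 ≈ 0.990800
step 2 [2y] zero: DF = P = 4897/5000 ≈ 0.979400
step 3 [3y] zero: DF = P = 9389/10000 ≈ 0.938900
step 4 [4y] zero: DF = P = 9073/10000 ≈ 0.907300
step 5 [5y] swap r/1=1191/46973: DF=(1 − 1191/46973·(0.990800+0.979400+0.938900+0.907300))/(1+1191/46973) = 8809/10000 ≈ 0.880900
step 6 [6y] zero: DF = P = 8567/10000 ≈ 0.856700
step 7 [7y] bond c/1=13/200: DF=(314861/250000 − 13/200·(0.990800+0.979400+0.938900+0.907300+0.880900+0.856700))/(1+13/200) = 2109/2500 ≈ 0.843600

1 1 2477/2500
2 2 4897/5000
3 3 9389/10000
4 4 9073/10000
5 5 8809/10000
6 6 8567/10000
7 7 2109/2500
DF(4y) = 9073/10000 ≈ 0.907300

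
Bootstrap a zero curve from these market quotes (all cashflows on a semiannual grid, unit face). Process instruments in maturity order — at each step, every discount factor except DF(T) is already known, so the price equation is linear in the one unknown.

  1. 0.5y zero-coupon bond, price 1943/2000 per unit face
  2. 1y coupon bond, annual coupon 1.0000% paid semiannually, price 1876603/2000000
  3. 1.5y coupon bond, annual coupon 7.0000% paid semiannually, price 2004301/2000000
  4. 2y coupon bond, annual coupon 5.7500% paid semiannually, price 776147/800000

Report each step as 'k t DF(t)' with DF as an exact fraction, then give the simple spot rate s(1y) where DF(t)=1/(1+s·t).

1 1/2 1943/2000
2 1 1161/1250
3 3/2 113/125
4 2 8647/10000
s(1y) = (1/(1161/1250) − 1)/(1) = 89/1161 ≈ 7.6658%

step 1 [0.5y] zero: DF = P = 1943/2000 ≈ 0.971500
step 2 [1y] bond c/2=1/200: DF=(1876603/2000000 − 1/200·(0.971500))/(1+1/200) = 1161/1250 ≈ 0.928800
step 3 [1.5y] bond c/2=7/200: DF=(2004301/2000000 − 7/200·(0.971500+0.928800))/(1+7/200) = 113/125 ≈ 0.904000
step 4 [2y] bond c/2=23/800: DF=(776147/800000 − 23/800·(0.971500+0.928800+0.904000))/(1+23/800) = 8647/10000 ≈ 0.864700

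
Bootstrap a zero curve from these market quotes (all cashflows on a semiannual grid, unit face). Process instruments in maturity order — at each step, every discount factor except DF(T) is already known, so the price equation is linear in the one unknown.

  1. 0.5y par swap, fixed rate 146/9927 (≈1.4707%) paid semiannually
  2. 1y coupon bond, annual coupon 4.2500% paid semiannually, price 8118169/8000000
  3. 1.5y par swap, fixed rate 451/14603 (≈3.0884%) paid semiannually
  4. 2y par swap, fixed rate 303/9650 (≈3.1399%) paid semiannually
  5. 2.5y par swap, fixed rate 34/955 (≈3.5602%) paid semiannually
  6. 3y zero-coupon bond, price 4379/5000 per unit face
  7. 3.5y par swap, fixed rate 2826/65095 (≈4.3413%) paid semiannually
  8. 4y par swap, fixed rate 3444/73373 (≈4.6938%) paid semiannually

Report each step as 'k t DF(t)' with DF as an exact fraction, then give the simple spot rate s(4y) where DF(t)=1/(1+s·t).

step 1 [0.5y] swap r/2=73/9927: DF=(1 − 73/9927·(0))/(1+73/9927) = 9927/10000 ≈ 0.992700
step 2 [1y] bond c/2=17/800: DF=(8118169/8000000 − 17/800·(0.992700))/(1+17/800) = 973/1000 ≈ 0.973000
step 3 [1.5y] swap r/2=451/29206: DF=(1 − 451/29206·(0.992700+0.973000))/(1+451/29206) = 9549/10000 ≈ 0.954900
step 4 [2y] swap r/2=303/19300: DF=(1 − 303/19300·(0.992700+0.973000+0.954900))/(1+303/19300) = 4697/5000 ≈ 0.939400
step 5 [2.5y] swap r/2=17/955: DF=(1 − 17/955·(0.992700+0.973000+0.954900+0.939400))/(1+17/955) = 183/200 ≈ 0.915000
step 6 [3y] zero: DF = P = 4379/5000 ≈ 0.875800
step 7 [3.5y] swap r/2=1413/65095: DF=(1 − 1413/65095·(0.992700+0.973000+0.954900+0.939400+0.915000+0.875800))/(1+1413/65095) = 8587/10000 ≈ 0.858700
step 8 [4y] swap r/2=1722/73373: DF=(1 − 1722/73373·(0.992700+0.973000+0.954900+0.939400+0.915000+0.875800+0.858700))/(1+1722/73373) = 4139/5000 ≈ 0.827800

1 1/2 9927/10000
2 1 973/1000
3 3/2 9549/10000
4 2 4697/5000
5 5/2 183/200
6 3 4379/5000
7 7/2 8587/10000
8 4 4139/5000
s(4y) = (1/(4139/5000) − 1)/(4) = 861/16556 ≈ 5.2005%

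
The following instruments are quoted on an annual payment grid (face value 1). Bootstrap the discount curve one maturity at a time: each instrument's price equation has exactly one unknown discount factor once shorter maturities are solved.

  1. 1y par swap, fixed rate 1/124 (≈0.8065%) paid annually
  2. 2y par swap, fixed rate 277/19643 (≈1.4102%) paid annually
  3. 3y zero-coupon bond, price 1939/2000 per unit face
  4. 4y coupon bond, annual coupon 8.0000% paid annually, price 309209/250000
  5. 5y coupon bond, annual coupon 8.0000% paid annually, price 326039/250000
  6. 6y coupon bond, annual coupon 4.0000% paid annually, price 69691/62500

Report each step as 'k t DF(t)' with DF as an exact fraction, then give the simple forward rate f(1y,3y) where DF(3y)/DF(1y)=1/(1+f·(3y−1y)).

1 1 124/125
2 2 9723/10000
3 3 1939/2000
4 4 9279/10000
5 5 1843/2000
6 6 4441/5000
f(1y,3y) = ((124/125)/(1939/2000) − 1)/(2) = 45/3878 ≈ 1.1604%

step 1 [1y] swap r/1=1/124: DF=(1 − 1/124·(0))/(1+1/124) = 124/125 ≈ 0.992000
step 2 [2y] swap r/1=277/19643: DF=(1 − 277/19643·(0.992000))/(1+277/19643) = 9723/10000 ≈ 0.972300
step 3 [3y] zero: DF = P = 1939/2000 ≈ 0.969500
step 4 [4y] bond c/1=2/25: DF=(309209/250000 − 2/25·(0.992000+0.972300+0.969500))/(1+2/25) = 9279/10000 ≈ 0.927900
step 5 [5y] bond c/1=2/25: DF=(326039/250000 − 2/25·(0.992000+0.972300+0.969500+0.927900))/(1+2/25) = 1843/2000 ≈ 0.921500
step 6 [6y] bond c/1=1/25: DF=(69691/62500 − 1/25·(0.992000+0.972300+0.969500+0.927900+0.921500))/(1+1/25) = 4441/5000 ≈ 0.888200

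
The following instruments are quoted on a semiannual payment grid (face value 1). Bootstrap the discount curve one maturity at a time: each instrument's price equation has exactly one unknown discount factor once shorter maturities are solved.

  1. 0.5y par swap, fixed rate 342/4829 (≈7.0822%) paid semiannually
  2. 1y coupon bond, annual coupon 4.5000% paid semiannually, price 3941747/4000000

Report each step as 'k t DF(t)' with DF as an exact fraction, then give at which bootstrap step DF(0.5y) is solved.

step 1 [0.5y] swap r/2=171/4829: DF=(1 − 171/4829·(0))/(1+171/4829) = 4829/5000 ≈ 0.965800
step 2 [1y] bond c/2=9/400: DF=(3941747/4000000 − 9/400·(0.965800))/(1+9/400) = 377/400 ≈ 0.942500

1 1/2 4829/5000
2 1 377/400
DF(0.5y) is solved at step 1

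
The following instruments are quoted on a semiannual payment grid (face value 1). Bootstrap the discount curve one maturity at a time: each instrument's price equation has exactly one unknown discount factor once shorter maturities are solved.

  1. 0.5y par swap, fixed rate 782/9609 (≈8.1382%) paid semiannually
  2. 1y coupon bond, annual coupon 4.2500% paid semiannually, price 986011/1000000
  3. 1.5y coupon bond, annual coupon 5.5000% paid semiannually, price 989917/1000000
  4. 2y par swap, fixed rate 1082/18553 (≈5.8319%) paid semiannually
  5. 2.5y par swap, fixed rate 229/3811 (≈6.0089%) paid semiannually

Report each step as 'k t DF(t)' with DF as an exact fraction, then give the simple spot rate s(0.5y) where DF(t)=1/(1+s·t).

1 1/2 9609/10000
2 1 1891/2000
3 3/2 2281/2500
4 2 4459/5000
5 5/2 4313/5000
s(0.5y) = (1/(9609/10000) − 1)/(1/2) = 782/9609 ≈ 8.1382%

step 1 [0.5y] swap r/2=391/9609: DF=(1 − 391/9609·(0))/(1+391/9609) = 9609/10000 ≈ 0.960900
step 2 [1y] bond c/2=17/800: DF=(986011/1000000 − 17/800·(0.960900))/(1+17/800) = 1891/2000 ≈ 0.945500
step 3 [1.5y] bond c/2=11/400: DF=(989917/1000000 − 11/400·(0.960900+0.945500))/(1+11/400) = 2281/2500 ≈ 0.912400
step 4 [2y] swap r/2=541/18553: DF=(1 − 541/18553·(0.960900+0.945500+0.912400))/(1+541/18553) = 4459/5000 ≈ 0.891800
step 5 [2.5y] swap r/2=229/7622: DF=(1 − 229/7622·(0.960900+0.945500+0.912400+0.891800))/(1+229/7622) = 4313/5000 ≈ 0.862600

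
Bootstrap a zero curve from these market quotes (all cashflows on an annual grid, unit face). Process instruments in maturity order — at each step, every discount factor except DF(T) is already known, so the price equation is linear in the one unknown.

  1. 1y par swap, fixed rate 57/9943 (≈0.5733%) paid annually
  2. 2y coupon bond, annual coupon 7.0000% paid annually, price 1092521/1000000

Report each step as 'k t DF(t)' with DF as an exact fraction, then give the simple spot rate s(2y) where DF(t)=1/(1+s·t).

step 1 [1y] swap r/1=57/9943: DF=(1 − 57/9943·(0))/(1+57/9943) = 9943/10000 ≈ 0.994300
step 2 [2y] bond c/1=7/100: DF=(1092521/1000000 − 7/100·(0.994300))/(1+7/100) = 239/250 ≈ 0.956000

1 1 9943/10000
2 2 239/250
s(2y) = (1/(239/250) − 1)/(2) = 11/478 ≈ 2.3013%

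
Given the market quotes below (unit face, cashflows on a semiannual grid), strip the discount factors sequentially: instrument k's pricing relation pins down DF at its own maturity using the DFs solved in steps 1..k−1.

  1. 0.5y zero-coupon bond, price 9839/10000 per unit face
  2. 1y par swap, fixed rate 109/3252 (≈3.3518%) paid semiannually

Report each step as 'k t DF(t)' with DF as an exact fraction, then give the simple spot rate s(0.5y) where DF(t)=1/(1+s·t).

1 1/2 9839/10000
2 1 9673/10000
s(0.5y) = (1/(9839/10000) − 1)/(1/2) = 322/9839 ≈ 3.2727%

step 1 [0.5y] zero: DF = P = 9839/10000 ≈ 0.983900
step 2 [1y] swap r/2=109/6504: DF=(1 − 109/6504·(0.983900))/(1+109/6504) = 9673/10000 ≈ 0.967300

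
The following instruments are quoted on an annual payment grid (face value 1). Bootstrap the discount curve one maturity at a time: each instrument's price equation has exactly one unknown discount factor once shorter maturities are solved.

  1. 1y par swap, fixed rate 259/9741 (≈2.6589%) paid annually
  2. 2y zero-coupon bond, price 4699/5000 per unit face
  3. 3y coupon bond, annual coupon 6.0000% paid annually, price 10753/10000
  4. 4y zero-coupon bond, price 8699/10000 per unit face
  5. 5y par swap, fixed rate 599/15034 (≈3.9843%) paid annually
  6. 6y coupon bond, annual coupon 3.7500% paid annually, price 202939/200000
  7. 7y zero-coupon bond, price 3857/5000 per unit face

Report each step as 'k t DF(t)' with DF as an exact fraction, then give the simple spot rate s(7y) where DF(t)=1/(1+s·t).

1 1 9741/10000
2 2 4699/5000
3 3 9061/10000
4 4 8699/10000
5 5 8203/10000
6 6 163/200
7 7 3857/5000
s(7y) = (1/(3857/5000) − 1)/(7) = 1143/26999 ≈ 4.2335%

step 1 [1y] swap r/1=259/9741: DF=(1 − 259/9741·(0))/(1+259/9741) = 9741/10000 ≈ 0.974100
step 2 [2y] zero: DF = P = 4699/5000 ≈ 0.939800
step 3 [3y] bond c/1=3/50: DF=(10753/10000 − 3/50·(0.974100+0.939800))/(1+3/50) = 9061/10000 ≈ 0.906100
step 4 [4y] zero: DF = P = 8699/10000 ≈ 0.869900
step 5 [5y] swap r/1=599/15034: DF=(1 − 599/15034·(0.974100+0.939800+0.906100+0.869900))/(1+599/15034) = 8203/10000 ≈ 0.820300
step 6 [6y] bond c/1=3/80: DF=(202939/200000 − 3/80·(0.974100+0.939800+0.906100+0.869900+0.820300))/(1+3/80) = 163/200 ≈ 0.815000
step 7 [7y] zero: DF = P = 3857/5000 ≈ 0.771400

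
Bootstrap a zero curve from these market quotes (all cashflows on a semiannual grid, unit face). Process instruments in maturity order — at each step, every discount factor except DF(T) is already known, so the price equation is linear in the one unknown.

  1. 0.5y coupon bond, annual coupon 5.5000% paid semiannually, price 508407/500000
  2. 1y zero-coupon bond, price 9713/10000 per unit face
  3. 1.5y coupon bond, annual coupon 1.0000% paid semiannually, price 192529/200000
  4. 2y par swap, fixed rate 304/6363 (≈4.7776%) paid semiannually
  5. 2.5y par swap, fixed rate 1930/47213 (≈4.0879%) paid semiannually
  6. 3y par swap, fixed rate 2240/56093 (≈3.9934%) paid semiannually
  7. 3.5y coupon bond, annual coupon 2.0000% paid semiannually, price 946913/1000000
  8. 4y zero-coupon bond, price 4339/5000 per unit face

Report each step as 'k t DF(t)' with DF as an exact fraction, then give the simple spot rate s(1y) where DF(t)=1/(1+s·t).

1 1/2 1237/1250
2 1 9713/10000
3 3/2 9481/10000
4 2 568/625
5 5/2 1807/2000
6 3 111/125
7 7/2 441/500
8 4 4339/5000
s(1y) = (1/(9713/10000) − 1)/(1) = 287/9713 ≈ 2.9548%

step 1 [0.5y] bond c/2=11/400: DF=(508407/500000 − 11/400·(0))/(1+11/400) = 1237/1250 ≈ 0.989600
step 2 [1y] zero: DF = P = 9713/10000 ≈ 0.971300
step 3 [1.5y] bond c/2=1/200: DF=(192529/200000 − 1/200·(0.989600+0.971300))/(1+1/200) = 9481/10000 ≈ 0.948100
step 4 [2y] swap r/2=152/6363: DF=(1 − 152/6363·(0.989600+0.971300+0.948100))/(1+152/6363) = 568/625 ≈ 0.908800
step 5 [2.5y] swap r/2=965/47213: DF=(1 − 965/47213·(0.989600+0.971300+0.948100+0.908800))/(1+965/47213) = 1807/2000 ≈ 0.903500
step 6 [3y] swap r/2=1120/56093: DF=(1 − 1120/56093·(0.989600+0.971300+0.948100+0.908800+0.903500))/(1+1120/56093) = 111/125 ≈ 0.888000
step 7 [3.5y] bond c/2=1/100: DF=(946913/1000000 − 1/100·(0.989600+0.971300+0.948100+0.908800+0.903500+0.888000))/(1+1/100) = 441/500 ≈ 0.882000
step 8 [4y] zero: DF = P = 4339/5000 ≈ 0.867800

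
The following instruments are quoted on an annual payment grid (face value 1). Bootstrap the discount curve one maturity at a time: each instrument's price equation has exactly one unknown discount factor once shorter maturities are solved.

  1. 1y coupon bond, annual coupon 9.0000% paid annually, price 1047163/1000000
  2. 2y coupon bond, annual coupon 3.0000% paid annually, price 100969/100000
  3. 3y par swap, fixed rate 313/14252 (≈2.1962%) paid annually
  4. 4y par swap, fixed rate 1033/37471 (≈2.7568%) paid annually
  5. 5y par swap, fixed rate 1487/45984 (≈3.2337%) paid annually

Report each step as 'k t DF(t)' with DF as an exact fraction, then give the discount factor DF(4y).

1 1 9607/10000
2 2 9523/10000
3 3 4687/5000
4 4 8967/10000
5 5 8513/10000
DF(4y) = 8967/10000 ≈ 0.896700

step 1 [1y] bond c/1=9/100: DF=(1047163/1000000 − 9/100·(0))/(1+9/100) = 9607/10000 ≈ 0.960700
step 2 [2y] bond c/1=3/100: DF=(100969/100000 − 3/100·(0.960700))/(1+3/100) = 9523/10000 ≈ 0.952300
step 3 [3y] swap r/1=313/14252: DF=(1 − 313/14252·(0.960700+0.952300))/(1+313/14252) = 4687/5000 ≈ 0.937400
step 4 [4y] swap r/1=1033/37471: DF=(1 − 1033/37471·(0.960700+0.952300+0.937400))/(1+1033/37471) = 8967/10000 ≈ 0.896700
step 5 [5y] swap r/1=1487/45984: DF=(1 − 1487/45984·(0.960700+0.952300+0.937400+0.896700))/(1+1487/45984) = 8513/10000 ≈ 0.851300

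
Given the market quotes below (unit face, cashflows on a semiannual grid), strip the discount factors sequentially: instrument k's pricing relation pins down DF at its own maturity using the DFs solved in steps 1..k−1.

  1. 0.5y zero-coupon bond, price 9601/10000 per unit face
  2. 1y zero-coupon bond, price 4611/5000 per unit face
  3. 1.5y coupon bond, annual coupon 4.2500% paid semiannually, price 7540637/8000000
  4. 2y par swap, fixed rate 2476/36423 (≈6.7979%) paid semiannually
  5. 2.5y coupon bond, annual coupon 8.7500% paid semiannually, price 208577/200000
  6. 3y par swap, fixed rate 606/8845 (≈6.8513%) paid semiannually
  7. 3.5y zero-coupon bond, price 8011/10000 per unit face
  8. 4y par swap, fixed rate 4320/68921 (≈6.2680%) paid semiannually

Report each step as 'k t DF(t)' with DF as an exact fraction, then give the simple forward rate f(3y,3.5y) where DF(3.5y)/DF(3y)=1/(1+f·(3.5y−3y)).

1 1/2 9601/10000
2 1 4611/5000
3 3/2 4419/5000
4 2 4381/5000
5 5/2 1693/2000
6 3 4091/5000
7 7/2 8011/10000
8 4 98/125
f(3y,3.5y) = ((4091/5000)/(8011/10000) − 1)/(1/2) = 342/8011 ≈ 4.2691%

step 1 [0.5y] zero: DF = P = 9601/10000 ≈ 0.960100
step 2 [1y] zero: DF = P = 4611/5000 ≈ 0.922200
step 3 [1.5y] bond c/2=17/800: DF=(7540637/8000000 − 17/800·(0.960100+0.922200))/(1+17/800) = 4419/5000 ≈ 0.883800
step 4 [2y] swap r/2=1238/36423: DF=(1 − 1238/36423·(0.960100+0.922200+0.883800))/(1+1238/36423) = 4381/5000 ≈ 0.876200
step 5 [2.5y] bond c/2=7/160: DF=(208577/200000 − 7/160·(0.960100+0.922200+0.883800+0.876200))/(1+7/160) = 1693/2000 ≈ 0.846500
step 6 [3y] swap r/2=303/8845: DF=(1 − 303/8845·(0.960100+0.922200+0.883800+0.876200+0.846500))/(1+303/8845) = 4091/5000 ≈ 0.818200
step 7 [3.5y] zero: DF = P = 8011/10000 ≈ 0.801100
step 8 [4y] swap r/2=2160/68921: DF=(1 − 2160/68921·(0.960100+0.922200+0.883800+0.876200+0.846500+0.818200+0.801100))/(1+2160/68921) = 98/125 ≈ 0.784000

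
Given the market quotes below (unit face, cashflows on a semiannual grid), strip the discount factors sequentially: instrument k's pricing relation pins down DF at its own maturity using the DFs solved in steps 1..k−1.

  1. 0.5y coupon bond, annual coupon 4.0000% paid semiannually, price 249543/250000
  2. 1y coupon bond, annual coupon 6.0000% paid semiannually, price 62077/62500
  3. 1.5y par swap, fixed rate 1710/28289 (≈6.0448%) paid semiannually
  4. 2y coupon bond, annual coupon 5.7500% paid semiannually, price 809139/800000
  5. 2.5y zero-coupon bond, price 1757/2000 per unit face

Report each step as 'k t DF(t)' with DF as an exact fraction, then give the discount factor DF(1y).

step 1 [0.5y] bond c/2=1/50: DF=(249543/250000 − 1/50·(0))/(1+1/50) = 4893/5000 ≈ 0.978600
step 2 [1y] bond c/2=3/100: DF=(62077/62500 − 3/100·(0.978600))/(1+3/100) = 4679/5000 ≈ 0.935800
step 3 [1.5y] swap r/2=855/28289: DF=(1 − 855/28289·(0.978600+0.935800))/(1+855/28289) = 1829/2000 ≈ 0.914500
step 4 [2y] bond c/2=23/800: DF=(809139/800000 − 23/800·(0.978600+0.935800+0.914500))/(1+23/800) = 9041/10000 ≈ 0.904100
step 5 [2.5y] zero: DF = P = 1757/2000 ≈ 0.878500

1 1/2 4893/5000
2 1 4679/5000
3 3/2 1829/2000
4 2 9041/10000
5 5/2 1757/2000
DF(1y) = 4679/5000 ≈ 0.935800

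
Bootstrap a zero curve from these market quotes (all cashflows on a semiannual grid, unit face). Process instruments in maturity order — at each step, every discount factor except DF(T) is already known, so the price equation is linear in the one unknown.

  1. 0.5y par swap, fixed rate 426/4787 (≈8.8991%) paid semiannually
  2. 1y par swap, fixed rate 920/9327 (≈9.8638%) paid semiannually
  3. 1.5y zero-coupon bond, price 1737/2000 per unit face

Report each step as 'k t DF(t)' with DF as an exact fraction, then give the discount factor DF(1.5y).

1 1/2 4787/5000
2 1 227/250
3 3/2 1737/2000
DF(1.5y) = 1737/2000 ≈ 0.868500

step 1 [0.5y] swap r/2=213/4787: DF=(1 − 213/4787·(0))/(1+213/4787) = 4787/5000 ≈ 0.957400
step 2 [1y] swap r/2=460/9327: DF=(1 − 460/9327·(0.957400))/(1+460/9327) = 227/250 ≈ 0.908000
step 3 [1.5y] zero: DF = P = 1737/2000 ≈ 0.868500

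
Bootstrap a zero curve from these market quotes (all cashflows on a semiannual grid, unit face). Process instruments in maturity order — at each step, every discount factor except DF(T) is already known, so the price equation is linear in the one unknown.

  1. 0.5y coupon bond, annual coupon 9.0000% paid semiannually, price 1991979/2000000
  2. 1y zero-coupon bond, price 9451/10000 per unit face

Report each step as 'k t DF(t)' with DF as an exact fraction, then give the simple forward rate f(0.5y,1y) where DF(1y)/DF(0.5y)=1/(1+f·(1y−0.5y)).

1 1/2 9531/10000
2 1 9451/10000
f(0.5y,1y) = ((9531/10000)/(9451/10000) − 1)/(1/2) = 160/9451 ≈ 1.6929%

step 1 [0.5y] bond c/2=9/200: DF=(1991979/2000000 − 9/200·(0))/(1+9/200) = 9531/10000 ≈ 0.953100
step 2 [1y] zero: DF = P = 9451/10000 ≈ 0.945100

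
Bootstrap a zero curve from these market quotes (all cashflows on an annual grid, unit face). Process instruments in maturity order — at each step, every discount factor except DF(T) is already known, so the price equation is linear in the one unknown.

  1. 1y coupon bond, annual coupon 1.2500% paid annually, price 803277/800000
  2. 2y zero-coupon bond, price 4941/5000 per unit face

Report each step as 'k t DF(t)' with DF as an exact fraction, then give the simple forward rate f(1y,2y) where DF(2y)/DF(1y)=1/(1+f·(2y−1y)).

1 1 9917/10000
2 2 4941/5000
f(1y,2y) = ((9917/10000)/(4941/5000) − 1)/(1) = 35/9882 ≈ 0.3542%

step 1 [1y] bond c/1=1/80: DF=(803277/800000 − 1/80·(0))/(1+1/80) = 9917/10000 ≈ 0.991700
step 2 [2y] zero: DF = P = 4941/5000 ≈ 0.988200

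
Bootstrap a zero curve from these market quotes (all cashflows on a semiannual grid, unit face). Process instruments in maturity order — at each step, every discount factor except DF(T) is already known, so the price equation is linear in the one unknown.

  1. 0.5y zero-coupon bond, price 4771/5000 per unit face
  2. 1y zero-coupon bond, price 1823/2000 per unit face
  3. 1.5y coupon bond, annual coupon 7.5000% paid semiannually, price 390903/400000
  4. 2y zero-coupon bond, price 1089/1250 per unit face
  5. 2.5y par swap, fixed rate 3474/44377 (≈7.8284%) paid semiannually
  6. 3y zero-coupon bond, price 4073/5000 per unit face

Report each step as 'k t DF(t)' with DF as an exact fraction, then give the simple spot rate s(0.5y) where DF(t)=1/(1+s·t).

1 1/2 4771/5000
2 1 1823/2000
3 3/2 1749/2000
4 2 1089/1250
5 5/2 8263/10000
6 3 4073/5000
s(0.5y) = (1/(4771/5000) − 1)/(1/2) = 458/4771 ≈ 9.5997%

step 1 [0.5y] zero: DF = P = 4771/5000 ≈ 0.954200
step 2 [1y] zero: DF = P = 1823/2000 ≈ 0.911500
step 3 [1.5y] bond c/2=3/80: DF=(390903/400000 − 3/80·(0.954200+0.911500))/(1+3/80) = 1749/2000 ≈ 0.874500
step 4 [2y] zero: DF = P = 1089/1250 ≈ 0.871200
step 5 [2.5y] swap r/2=1737/44377: DF=(1 − 1737/44377·(0.954200+0.911500+0.874500+0.871200))/(1+1737/44377) = 8263/10000 ≈ 0.826300
step 6 [3y] zero: DF = P = 4073/5000 ≈ 0.814600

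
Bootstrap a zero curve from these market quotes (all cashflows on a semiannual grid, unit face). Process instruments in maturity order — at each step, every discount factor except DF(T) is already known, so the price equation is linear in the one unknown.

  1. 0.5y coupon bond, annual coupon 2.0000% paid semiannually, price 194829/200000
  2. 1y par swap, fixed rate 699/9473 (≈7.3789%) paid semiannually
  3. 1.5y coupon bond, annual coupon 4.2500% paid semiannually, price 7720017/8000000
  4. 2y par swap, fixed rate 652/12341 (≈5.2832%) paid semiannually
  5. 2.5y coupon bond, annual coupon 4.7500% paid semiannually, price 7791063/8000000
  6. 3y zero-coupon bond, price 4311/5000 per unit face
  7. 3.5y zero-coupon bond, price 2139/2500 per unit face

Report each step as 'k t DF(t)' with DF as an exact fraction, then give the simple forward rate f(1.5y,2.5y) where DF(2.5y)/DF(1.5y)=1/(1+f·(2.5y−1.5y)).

step 1 [0.5y] bond c/2=1/100: DF=(194829/200000 − 1/100·(0))/(1+1/100) = 1929/2000 ≈ 0.964500
step 2 [1y] swap r/2=699/18946: DF=(1 − 699/18946·(0.964500))/(1+699/18946) = 9301/10000 ≈ 0.930100
step 3 [1.5y] bond c/2=17/800: DF=(7720017/8000000 − 17/800·(0.964500+0.930100))/(1+17/800) = 1811/2000 ≈ 0.905500
step 4 [2y] swap r/2=326/12341: DF=(1 − 326/12341·(0.964500+0.930100+0.905500))/(1+326/12341) = 4511/5000 ≈ 0.902200
step 5 [2.5y] bond c/2=19/800: DF=(7791063/8000000 − 19/800·(0.964500+0.930100+0.905500+0.902200))/(1+19/800) = 4327/5000 ≈ 0.865400
step 6 [3y] zero: DF = P = 4311/5000 ≈ 0.862200
step 7 [3.5y] zero: DF = P = 2139/2500 ≈ 0.855600

1 1/2 1929/2000
2 1 9301/10000
3 3/2 1811/2000
4 2 4511/5000
5 5/2 4327/5000
6 3 4311/5000
7 7/2 2139/2500
f(1.5y,2.5y) = ((1811/2000)/(4327/5000) − 1)/(1) = 401/8654 ≈ 4.6337%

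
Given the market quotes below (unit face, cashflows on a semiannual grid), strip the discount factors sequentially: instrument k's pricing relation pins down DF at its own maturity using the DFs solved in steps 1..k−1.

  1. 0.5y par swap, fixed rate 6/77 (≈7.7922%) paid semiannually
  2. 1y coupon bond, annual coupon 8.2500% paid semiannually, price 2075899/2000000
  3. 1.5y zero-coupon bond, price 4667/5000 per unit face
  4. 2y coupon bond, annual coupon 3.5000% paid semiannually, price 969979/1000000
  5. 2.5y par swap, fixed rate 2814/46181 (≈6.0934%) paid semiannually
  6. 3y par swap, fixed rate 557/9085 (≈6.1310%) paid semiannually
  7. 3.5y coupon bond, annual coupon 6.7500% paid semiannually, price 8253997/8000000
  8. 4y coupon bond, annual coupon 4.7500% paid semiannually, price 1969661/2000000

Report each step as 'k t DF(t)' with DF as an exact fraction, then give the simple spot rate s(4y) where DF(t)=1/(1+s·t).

step 1 [0.5y] swap r/2=3/77: DF=(1 − 3/77·(0))/(1+3/77) = 77/80 ≈ 0.962500
step 2 [1y] bond c/2=33/800: DF=(2075899/2000000 − 33/800·(0.962500))/(1+33/800) = 9587/10000 ≈ 0.958700
step 3 [1.5y] zero: DF = P = 4667/5000 ≈ 0.933400
step 4 [2y] bond c/2=7/400: DF=(969979/1000000 − 7/400·(0.962500+0.958700+0.933400))/(1+7/400) = 4521/5000 ≈ 0.904200
step 5 [2.5y] swap r/2=1407/46181: DF=(1 − 1407/46181·(0.962500+0.958700+0.933400+0.904200))/(1+1407/46181) = 8593/10000 ≈ 0.859300
step 6 [3y] swap r/2=557/18170: DF=(1 − 557/18170·(0.962500+0.958700+0.933400+0.904200+0.859300))/(1+557/18170) = 8329/10000 ≈ 0.832900
step 7 [3.5y] bond c/2=27/800: DF=(8253997/8000000 − 27/800·(0.962500+0.958700+0.933400+0.904200+0.859300+0.832900))/(1+27/800) = 8201/10000 ≈ 0.820100
step 8 [4y] bond c/2=19/800: DF=(1969661/2000000 − 19/800·(0.962500+0.958700+0.933400+0.904200+0.859300+0.832900+0.820100))/(1+19/800) = 1633/2000 ≈ 0.816500

1 1/2 77/80
2 1 9587/10000
3 3/2 4667/5000
4 2 4521/5000
5 5/2 8593/10000
6 3 8329/10000
7 7/2 8201/10000
8 4 1633/2000
s(4y) = (1/(1633/2000) − 1)/(4) = 367/6532 ≈ 5.6185%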